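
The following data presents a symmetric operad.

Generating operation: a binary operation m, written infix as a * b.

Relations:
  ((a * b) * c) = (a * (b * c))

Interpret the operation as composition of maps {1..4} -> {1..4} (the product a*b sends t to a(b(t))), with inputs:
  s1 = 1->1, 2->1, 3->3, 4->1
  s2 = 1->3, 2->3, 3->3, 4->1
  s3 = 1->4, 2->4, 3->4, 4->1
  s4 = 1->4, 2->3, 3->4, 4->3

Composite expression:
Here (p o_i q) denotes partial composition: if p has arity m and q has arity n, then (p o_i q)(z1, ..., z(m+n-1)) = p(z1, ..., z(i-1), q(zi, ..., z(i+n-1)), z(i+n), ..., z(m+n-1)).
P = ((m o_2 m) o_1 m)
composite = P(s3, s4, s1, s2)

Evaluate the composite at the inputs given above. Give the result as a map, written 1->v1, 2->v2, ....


1->1, 2->1, 3->1, 4->1


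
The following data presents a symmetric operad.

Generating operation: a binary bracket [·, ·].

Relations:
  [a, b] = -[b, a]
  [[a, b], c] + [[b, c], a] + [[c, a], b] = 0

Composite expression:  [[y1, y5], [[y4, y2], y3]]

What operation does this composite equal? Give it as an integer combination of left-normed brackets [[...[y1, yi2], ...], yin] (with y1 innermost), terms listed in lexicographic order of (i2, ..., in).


-[[[[y1, y5], y2], y4], y3] + [[[[y1, y5], y3], y2], y4] - [[[[y1, y5], y3], y4], y2] + [[[[y1, y5], y4], y2], y3]

Expand each bracket as ab - ba; the y1-initial words give the coefficients.
Composite bracket: [[y1, y5], [[y4, y2], y3]]
Full expansion: 16 signed words from ab - ba (2^4 = 16).
The y1-initial words carry the normal form:
  y1y5y2y4y3 appears with sign -1, giving the term -[[[[y1, y5], y2], y4], y3]
  y1y5y3y2y4 appears with sign +1, giving the term +[[[[y1, y5], y3], y2], y4]
  y1y5y3y4y2 appears with sign -1, giving the term -[[[[y1, y5], y3], y4], y2]
  y1y5y4y2y3 appears with sign +1, giving the term +[[[[y1, y5], y4], y2], y3]


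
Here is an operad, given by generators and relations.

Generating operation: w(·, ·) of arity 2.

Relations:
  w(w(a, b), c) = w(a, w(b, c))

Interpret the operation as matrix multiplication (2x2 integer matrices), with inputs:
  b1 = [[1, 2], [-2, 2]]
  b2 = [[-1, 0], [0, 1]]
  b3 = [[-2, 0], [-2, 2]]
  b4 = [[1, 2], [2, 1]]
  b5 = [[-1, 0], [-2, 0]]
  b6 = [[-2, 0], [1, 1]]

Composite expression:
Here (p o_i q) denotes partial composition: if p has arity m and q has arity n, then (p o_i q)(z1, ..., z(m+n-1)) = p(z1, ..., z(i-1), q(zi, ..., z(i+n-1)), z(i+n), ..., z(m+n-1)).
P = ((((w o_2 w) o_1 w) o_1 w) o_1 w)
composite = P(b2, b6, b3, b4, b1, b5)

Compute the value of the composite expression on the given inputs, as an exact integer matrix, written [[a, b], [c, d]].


[[36, 0], [12, 0]]

w(b2, b6) = [[2, 0], [1, 1]]
w(w(b2, b6), b3) = [[-4, 0], [-4, 2]]
w(w(w(b2, b6), b3), b4) = [[-4, -8], [0, -6]]
w(b1, b5) = [[-5, 0], [-2, 0]]
w(w(w(w(b2, b6), b3), b4), w(b1, b5)) = [[36, 0], [12, 0]]


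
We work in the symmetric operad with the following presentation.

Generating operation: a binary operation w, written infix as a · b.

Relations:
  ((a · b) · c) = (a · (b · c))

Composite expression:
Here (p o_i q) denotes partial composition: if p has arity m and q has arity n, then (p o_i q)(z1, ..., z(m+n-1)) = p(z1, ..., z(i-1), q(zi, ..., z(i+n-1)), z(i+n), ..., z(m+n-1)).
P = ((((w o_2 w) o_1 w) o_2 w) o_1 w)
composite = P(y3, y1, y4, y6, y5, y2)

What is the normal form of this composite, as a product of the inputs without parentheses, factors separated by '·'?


Every regrouping of w is equal, so read the y-inputs in written order.
(y3 · y1) reduces to y3 · y1
(y4 · y6) reduces to y4 · y6
((y3 · y1) · (y4 · y6)) reduces to y3 · y1 · y4 · y6
(y5 · y2) reduces to y5 · y2
(((y3 · y1) · (y4 · y6)) · (y5 · y2)) reduces to y3 · y1 · y4 · y6 · y5 · y2

y3 · y1 · y4 · y6 · y5 · y2


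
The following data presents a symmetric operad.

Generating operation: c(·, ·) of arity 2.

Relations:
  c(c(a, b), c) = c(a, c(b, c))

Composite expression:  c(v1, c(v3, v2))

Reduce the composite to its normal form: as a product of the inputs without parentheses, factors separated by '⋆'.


v1 ⋆ v3 ⋆ v2


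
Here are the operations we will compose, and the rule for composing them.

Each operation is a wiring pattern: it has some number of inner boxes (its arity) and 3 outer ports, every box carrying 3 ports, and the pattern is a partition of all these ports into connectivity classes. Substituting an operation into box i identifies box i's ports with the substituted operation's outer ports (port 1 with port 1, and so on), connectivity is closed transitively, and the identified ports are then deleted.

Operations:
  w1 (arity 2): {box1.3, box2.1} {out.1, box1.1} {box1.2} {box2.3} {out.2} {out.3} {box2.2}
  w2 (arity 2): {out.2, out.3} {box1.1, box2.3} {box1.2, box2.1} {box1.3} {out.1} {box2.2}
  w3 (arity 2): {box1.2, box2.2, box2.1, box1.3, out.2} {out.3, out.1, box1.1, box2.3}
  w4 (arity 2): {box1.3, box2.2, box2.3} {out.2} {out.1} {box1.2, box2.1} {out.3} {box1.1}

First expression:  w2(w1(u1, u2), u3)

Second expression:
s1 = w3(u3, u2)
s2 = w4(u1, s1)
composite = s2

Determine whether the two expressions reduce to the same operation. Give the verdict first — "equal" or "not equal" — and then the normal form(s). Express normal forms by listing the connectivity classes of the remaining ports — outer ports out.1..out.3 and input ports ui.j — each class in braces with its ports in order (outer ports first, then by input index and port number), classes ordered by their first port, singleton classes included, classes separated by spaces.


not equal — first {out.1} {out.2, out.3} {u1.1, u3.3} {u1.2} {u1.3, u2.1} {u2.2} {u2.3} {u3.1} {u3.2}, second {out.1} {out.2} {out.3} {u1.1} {u1.2, u1.3, u2.1, u2.2, u2.3, u3.1, u3.2, u3.3}

The first expression reduces to {out.1} {out.2, out.3} {u1.1, u3.3} {u1.2} {u1.3, u2.1} {u2.2} {u2.3} {u3.1} {u3.2}
The second expression reduces to {out.1} {out.2} {out.3} {u1.1} {u1.2, u1.3, u2.1, u2.2, u2.3, u3.1, u3.2, u3.3}
They disagree, so not equal.


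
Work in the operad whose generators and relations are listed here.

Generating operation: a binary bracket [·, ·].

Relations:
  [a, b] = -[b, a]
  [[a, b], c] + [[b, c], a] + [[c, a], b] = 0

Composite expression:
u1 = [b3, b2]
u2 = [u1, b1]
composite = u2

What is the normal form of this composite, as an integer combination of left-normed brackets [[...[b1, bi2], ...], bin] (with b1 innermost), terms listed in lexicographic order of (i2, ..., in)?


Expand each bracket as ab - ba; the b1-initial words give the coefficients.
Composite bracket: [[b3, b2], b1]
Expanding via [a, b] = ab - ba: 4 signed words (2^2 = 4).
Keep just the words that open with b1:
  sign of b1b2b3 is +1, so it contributes +[[b1, b2], b3]
  sign of b1b3b2 is -1, so it contributes -[[b1, b3], b2]

[[b1, b2], b3] - [[b1, b3], b2]


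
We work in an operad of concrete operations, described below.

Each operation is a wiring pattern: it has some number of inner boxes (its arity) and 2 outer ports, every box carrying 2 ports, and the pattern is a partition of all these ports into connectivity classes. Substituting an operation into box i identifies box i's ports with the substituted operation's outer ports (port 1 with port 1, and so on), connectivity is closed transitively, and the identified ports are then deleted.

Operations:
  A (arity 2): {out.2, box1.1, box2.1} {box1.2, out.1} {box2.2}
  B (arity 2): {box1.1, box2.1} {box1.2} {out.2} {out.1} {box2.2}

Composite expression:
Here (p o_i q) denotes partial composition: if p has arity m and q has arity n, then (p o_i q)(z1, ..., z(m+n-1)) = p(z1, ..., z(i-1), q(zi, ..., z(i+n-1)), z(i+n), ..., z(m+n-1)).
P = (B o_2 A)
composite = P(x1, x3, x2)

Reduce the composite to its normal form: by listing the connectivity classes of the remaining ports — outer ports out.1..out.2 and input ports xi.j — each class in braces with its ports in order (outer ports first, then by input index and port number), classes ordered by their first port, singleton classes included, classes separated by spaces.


{out.1} {out.2} {x1.1, x3.2} {x1.2} {x2.1, x3.1} {x2.2}

Treat the ports identified at B as solder joints: merge, then drop.
after A, the pattern on (x3, x2) reads {out.1, x3.2} {out.2, x2.1, x3.1} {x2.2} (out.j = its outer ports)
after B, the pattern on (x1, x3, x2) reads {out.1} {out.2} {x1.1, x3.2} {x1.2} {x2.1, x3.1} {x2.2} (out.j = its outer ports)


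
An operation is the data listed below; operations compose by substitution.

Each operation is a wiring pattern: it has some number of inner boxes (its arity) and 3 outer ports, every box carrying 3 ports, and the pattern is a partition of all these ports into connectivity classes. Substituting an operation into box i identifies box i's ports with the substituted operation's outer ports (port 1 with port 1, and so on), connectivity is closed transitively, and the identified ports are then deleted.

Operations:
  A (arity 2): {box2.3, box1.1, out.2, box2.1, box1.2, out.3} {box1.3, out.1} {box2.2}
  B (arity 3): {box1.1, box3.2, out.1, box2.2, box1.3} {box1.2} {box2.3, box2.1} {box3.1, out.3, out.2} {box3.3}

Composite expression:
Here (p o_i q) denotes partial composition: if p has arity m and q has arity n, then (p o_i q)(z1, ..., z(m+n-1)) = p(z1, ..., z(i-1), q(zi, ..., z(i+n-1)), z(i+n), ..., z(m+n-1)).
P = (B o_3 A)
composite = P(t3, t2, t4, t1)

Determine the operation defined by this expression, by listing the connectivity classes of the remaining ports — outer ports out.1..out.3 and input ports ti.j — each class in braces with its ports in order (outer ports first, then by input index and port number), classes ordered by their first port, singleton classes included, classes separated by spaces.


Connectivity passes through glued B-boundaries; trace each wire chain.
through A, on inputs (t4, t1): {out.1, t4.3} {out.2, out.3, t1.1, t1.3, t4.1, t4.2} {t1.2} (out.j = stage outer ports)
through B, on inputs (t3, t2, t4, t1): {out.1, t1.1, t1.3, t2.2, t3.1, t3.3, t4.1, t4.2} {out.2, out.3, t4.3} {t1.2} {t2.1, t2.3} {t3.2} (out.j = stage outer ports)

{out.1, t1.1, t1.3, t2.2, t3.1, t3.3, t4.1, t4.2} {out.2, out.3, t4.3} {t1.2} {t2.1, t2.3} {t3.2}


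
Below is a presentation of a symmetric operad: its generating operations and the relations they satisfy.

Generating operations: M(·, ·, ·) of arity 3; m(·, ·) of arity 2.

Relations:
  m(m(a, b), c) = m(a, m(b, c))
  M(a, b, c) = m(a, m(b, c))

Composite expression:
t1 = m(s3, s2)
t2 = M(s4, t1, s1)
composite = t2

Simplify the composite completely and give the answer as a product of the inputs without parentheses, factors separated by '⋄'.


s4 ⋄ s3 ⋄ s2 ⋄ s1

Associativity of M dissolves the nesting; only the s-input order survives.
m(s3, s2) flattens to s3 ⋄ s2
M(s4, m(s3, s2), s1) flattens to s4 ⋄ s3 ⋄ s2 ⋄ s1


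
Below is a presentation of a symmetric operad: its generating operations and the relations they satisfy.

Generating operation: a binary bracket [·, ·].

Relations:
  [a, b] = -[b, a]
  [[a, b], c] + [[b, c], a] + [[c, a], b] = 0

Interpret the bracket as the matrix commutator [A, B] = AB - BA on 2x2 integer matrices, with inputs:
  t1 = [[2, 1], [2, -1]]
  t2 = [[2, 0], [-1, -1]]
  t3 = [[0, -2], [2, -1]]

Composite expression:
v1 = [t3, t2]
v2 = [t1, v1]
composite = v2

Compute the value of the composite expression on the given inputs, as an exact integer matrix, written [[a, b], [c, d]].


[[-5, 14], [-13, 5]]

[t3, t2] = [[2, 6], [7, -2]]
[t1, [t3, t2]] = [[-5, 14], [-13, 5]]


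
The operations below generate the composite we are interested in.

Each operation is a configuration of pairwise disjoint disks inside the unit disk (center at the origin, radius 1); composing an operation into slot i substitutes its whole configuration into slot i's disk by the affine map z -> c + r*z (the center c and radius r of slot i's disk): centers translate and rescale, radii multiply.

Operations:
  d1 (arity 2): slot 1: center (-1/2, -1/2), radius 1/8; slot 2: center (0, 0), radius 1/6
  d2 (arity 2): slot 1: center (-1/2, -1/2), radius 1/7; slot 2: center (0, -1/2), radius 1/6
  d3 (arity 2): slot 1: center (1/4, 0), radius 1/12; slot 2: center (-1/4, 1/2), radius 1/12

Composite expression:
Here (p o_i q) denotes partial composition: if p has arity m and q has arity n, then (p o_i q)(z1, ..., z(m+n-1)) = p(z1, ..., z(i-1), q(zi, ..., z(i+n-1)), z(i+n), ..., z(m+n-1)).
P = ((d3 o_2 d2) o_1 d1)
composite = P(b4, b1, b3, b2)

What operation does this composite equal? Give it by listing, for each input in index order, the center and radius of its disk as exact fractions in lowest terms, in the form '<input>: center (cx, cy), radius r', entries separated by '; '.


b1: center (1/4, 0), radius 1/72; b2: center (-1/4, 11/24), radius 1/72; b3: center (-7/24, 11/24), radius 1/84; b4: center (5/24, -1/24), radius 1/96


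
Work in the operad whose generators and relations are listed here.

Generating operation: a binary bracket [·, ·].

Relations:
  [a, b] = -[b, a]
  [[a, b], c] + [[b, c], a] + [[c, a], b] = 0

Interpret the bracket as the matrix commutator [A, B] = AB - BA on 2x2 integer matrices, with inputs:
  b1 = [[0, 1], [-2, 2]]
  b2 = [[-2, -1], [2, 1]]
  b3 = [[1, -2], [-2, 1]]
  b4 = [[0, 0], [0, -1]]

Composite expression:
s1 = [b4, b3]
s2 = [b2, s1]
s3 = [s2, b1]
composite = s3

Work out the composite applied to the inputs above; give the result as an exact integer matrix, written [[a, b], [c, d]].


[b4, b3] = [[0, -2], [2, 0]]
[b2, [b4, b3]] = [[2, 6], [6, -2]]
[[b2, [b4, b3]], b1] = [[-18, 16], [-4, 18]]

[[-18, 16], [-4, 18]]


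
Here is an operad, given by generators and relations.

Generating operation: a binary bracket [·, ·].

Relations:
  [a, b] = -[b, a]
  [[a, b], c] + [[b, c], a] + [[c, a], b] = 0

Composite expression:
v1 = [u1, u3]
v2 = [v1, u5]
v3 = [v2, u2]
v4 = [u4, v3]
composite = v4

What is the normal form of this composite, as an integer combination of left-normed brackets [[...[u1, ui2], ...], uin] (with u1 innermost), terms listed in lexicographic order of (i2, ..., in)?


-[[[[u1, u3], u5], u2], u4]

In the tensor algebra, words opening u1 carry the u1-anchored form.
Composite bracket: [u4, [[[u1, u3], u5], u2]]
Under [a, b] = ab - ba we get 16 signed associative words (2^4 = 16).
The u1-initial words carry the normal form:
  from u1u3u5u2u4, sign -1: term -[[[[u1, u3], u5], u2], u4]


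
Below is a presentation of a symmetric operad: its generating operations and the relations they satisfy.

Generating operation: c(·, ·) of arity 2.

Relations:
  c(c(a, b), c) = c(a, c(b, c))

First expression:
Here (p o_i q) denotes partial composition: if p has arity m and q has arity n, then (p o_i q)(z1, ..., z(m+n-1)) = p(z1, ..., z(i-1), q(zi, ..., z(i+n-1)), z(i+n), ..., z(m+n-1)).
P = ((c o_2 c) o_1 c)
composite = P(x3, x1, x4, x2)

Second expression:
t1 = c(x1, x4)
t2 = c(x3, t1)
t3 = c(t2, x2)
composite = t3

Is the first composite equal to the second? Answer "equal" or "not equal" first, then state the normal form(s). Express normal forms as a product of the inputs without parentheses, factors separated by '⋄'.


Normal form of the first expression: x3 ⋄ x1 ⋄ x4 ⋄ x2
Normal form of the second expression: x3 ⋄ x1 ⋄ x4 ⋄ x2
Same normal form: equal.

equal: each reduces to x3 ⋄ x1 ⋄ x4 ⋄ x2


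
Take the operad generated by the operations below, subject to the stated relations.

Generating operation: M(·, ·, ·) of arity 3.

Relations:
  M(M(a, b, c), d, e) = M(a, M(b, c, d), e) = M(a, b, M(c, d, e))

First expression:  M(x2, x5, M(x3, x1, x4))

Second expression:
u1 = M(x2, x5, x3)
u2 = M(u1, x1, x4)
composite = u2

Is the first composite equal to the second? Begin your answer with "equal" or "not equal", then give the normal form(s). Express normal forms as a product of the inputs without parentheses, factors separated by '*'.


Normal form of the first expression: x2 * x5 * x3 * x1 * x4
Normal form of the second expression: x2 * x5 * x3 * x1 * x4
Same normal form: equal.

equal: each reduces to x2 * x5 * x3 * x1 * x4


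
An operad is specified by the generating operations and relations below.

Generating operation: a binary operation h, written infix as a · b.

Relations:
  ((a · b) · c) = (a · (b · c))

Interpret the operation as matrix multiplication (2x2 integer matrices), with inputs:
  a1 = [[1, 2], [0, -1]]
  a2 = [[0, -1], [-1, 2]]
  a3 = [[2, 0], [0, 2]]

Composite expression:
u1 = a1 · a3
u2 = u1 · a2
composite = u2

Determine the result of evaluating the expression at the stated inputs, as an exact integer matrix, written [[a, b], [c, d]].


[[-4, 6], [2, -4]]

(a1 · a3) = [[2, 4], [0, -2]]
((a1 · a3) · a2) = [[-4, 6], [2, -4]]


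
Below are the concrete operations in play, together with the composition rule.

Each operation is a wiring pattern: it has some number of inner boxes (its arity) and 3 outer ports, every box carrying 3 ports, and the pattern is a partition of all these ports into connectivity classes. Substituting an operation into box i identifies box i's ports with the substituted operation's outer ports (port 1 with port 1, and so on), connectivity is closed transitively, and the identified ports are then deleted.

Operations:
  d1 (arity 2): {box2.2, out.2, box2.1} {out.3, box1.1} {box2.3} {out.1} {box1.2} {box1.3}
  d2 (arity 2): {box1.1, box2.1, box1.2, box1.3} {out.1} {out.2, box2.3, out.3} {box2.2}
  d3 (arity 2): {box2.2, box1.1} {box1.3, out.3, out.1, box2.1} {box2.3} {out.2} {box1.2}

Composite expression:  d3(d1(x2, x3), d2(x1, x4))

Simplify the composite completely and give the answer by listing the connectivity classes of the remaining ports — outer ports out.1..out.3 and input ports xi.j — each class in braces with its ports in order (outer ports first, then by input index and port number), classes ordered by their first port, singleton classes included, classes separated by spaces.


{out.1, out.3, x2.1} {out.2} {x1.1, x1.2, x1.3, x4.1} {x2.2} {x2.3} {x3.1, x3.2} {x3.3} {x4.2} {x4.3}

Reachability decides: close wires over d3-identified ports.
the subtree at d1 composes to {out.1} {out.2, x3.1, x3.2} {out.3, x2.1} {x2.2} {x2.3} {x3.3} on (x2, x3); out.j = own outer ports
the subtree at d2 composes to {out.1} {out.2, out.3, x4.3} {x1.1, x1.2, x1.3, x4.1} {x4.2} on (x1, x4); out.j = own outer ports
the subtree at d3 composes to {out.1, out.3, x2.1} {out.2} {x1.1, x1.2, x1.3, x4.1} {x2.2} {x2.3} {x3.1, x3.2} {x3.3} {x4.2} {x4.3} on (x2, x3, x1, x4); out.j = own outer ports


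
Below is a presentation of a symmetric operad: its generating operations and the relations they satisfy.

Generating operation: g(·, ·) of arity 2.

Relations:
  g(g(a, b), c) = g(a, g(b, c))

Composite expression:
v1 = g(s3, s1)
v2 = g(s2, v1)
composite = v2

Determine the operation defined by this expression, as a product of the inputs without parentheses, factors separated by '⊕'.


Key point: g is associative — brackets drop, the s-order remains.
g(s3, s1) flattens to s3 ⊕ s1
g(s2, g(s3, s1)) flattens to s2 ⊕ s3 ⊕ s1

s2 ⊕ s3 ⊕ s1


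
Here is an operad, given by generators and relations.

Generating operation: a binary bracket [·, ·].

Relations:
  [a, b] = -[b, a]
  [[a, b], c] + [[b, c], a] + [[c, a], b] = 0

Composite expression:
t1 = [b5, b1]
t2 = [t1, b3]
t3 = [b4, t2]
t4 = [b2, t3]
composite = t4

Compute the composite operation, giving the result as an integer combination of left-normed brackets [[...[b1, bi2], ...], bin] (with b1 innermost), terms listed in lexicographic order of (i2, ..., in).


-[[[[b1, b5], b3], b4], b2]

Left-normed coefficients sit on the b1-initial expansion words.
Composite bracket: [b2, [b4, [[b5, b1], b3]]]
Full expansion: 16 signed words from ab - ba (2^4 = 16).
Coefficients come from the b1-initial words:
  b1b5b3b4b2 (sign -1) contributes -[[[[b1, b5], b3], b4], b2]


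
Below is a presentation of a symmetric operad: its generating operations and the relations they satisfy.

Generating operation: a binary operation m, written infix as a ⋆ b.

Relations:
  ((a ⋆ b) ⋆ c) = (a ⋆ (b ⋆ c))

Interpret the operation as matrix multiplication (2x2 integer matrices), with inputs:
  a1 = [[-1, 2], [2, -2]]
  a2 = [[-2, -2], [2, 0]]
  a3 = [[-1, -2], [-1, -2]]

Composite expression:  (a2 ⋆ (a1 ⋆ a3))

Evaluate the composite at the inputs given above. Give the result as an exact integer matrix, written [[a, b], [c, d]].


[[2, 4], [-2, -4]]


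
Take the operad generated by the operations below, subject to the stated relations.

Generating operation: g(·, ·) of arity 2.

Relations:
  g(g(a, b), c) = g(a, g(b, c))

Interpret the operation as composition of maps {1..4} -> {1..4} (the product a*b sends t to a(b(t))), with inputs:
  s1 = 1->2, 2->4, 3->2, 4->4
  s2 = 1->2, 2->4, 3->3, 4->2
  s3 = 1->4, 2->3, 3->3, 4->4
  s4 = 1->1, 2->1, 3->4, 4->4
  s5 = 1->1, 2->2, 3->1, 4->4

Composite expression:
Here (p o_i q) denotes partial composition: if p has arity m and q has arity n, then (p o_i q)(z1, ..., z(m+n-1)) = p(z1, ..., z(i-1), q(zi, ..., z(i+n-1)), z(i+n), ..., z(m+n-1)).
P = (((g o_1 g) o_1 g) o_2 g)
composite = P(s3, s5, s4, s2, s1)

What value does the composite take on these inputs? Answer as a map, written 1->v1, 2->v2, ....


1->4, 2->4, 3->4, 4->4

g(s5, s4) = 1->1, 2->1, 3->4, 4->4
g(s3, g(s5, s4)) = 1->4, 2->4, 3->4, 4->4
g(g(s3, g(s5, s4)), s2) = 1->4, 2->4, 3->4, 4->4
g(g(g(s3, g(s5, s4)), s2), s1) = 1->4, 2->4, 3->4, 4->4


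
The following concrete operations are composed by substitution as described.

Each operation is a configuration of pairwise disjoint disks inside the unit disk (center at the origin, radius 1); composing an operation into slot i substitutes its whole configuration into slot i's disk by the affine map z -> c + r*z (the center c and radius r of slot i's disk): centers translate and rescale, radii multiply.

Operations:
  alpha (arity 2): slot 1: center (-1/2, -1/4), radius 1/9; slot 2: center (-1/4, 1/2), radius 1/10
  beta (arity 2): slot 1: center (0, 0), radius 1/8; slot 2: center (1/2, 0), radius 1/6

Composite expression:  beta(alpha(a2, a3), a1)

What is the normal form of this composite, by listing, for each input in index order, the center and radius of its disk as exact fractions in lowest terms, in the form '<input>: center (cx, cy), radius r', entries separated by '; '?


Only the slot chain above each a matters under beta; compose those maps.
input a2: applying the 2 nested substitutions gives center (-1/16, -1/32), radius 1/72
input a3: applying the 2 nested substitutions gives center (-1/32, 1/16), radius 1/80
input a1: applying the 1 nested substitution gives center (1/2, 0), radius 1/6

a1: center (1/2, 0), radius 1/6; a2: center (-1/16, -1/32), radius 1/72; a3: center (-1/32, 1/16), radius 1/80


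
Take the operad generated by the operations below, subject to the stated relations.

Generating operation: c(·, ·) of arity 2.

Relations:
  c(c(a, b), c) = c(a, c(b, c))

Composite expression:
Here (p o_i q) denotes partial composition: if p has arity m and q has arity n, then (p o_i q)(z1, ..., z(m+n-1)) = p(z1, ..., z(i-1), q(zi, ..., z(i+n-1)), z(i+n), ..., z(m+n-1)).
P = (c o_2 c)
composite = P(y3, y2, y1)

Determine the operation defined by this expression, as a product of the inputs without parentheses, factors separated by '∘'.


y3 ∘ y2 ∘ y1

All parenthesizations of c agree; list the y-inputs left to right.
c(y2, y1) flattens to y2 ∘ y1
c(y3, c(y2, y1)) flattens to y3 ∘ y2 ∘ y1


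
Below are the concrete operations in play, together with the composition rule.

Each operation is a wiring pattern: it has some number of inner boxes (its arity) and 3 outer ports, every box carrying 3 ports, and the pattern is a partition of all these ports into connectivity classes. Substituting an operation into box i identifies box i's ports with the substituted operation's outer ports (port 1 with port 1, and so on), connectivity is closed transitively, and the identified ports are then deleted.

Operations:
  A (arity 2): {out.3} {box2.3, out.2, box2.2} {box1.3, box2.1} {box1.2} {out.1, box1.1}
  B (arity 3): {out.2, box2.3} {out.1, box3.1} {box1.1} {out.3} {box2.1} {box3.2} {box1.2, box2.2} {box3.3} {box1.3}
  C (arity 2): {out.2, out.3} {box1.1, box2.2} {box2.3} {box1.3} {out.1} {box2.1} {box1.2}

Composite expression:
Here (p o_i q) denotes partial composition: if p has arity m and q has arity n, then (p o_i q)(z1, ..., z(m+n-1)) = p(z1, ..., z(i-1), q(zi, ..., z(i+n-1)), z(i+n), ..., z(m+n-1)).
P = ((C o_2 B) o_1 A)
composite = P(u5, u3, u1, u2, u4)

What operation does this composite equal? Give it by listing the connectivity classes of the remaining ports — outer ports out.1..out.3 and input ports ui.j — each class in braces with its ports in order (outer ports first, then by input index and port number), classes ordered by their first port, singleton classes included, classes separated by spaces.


Two ports join when wires chain via C-identified ports.
the subtree at A composes to {out.1, u5.1} {out.2, u3.2, u3.3} {out.3} {u3.1, u5.3} {u5.2} on (u5, u3); out.j = own outer ports
the subtree at B composes to {out.1, u4.1} {out.2, u2.3} {out.3} {u1.1} {u1.2, u2.2} {u1.3} {u2.1} {u4.2} {u4.3} on (u1, u2, u4); out.j = own outer ports
the subtree at C composes to {out.1} {out.2, out.3} {u1.1} {u1.2, u2.2} {u1.3} {u2.1} {u2.3, u5.1} {u3.1, u5.3} {u3.2, u3.3} {u4.1} {u4.2} {u4.3} {u5.2} on (u5, u3, u1, u2, u4); out.j = own outer ports

{out.1} {out.2, out.3} {u1.1} {u1.2, u2.2} {u1.3} {u2.1} {u2.3, u5.1} {u3.1, u5.3} {u3.2, u3.3} {u4.1} {u4.2} {u4.3} {u5.2}


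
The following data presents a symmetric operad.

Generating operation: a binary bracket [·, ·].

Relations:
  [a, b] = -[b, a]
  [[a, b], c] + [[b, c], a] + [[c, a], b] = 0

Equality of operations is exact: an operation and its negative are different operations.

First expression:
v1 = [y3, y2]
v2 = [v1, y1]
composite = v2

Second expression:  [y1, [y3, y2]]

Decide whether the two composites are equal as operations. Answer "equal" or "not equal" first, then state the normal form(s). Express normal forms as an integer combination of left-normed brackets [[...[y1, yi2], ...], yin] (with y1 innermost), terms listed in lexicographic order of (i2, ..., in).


The first expression reduces to [[y1, y2], y3] - [[y1, y3], y2]
The second expression reduces to -[[y1, y2], y3] + [[y1, y3], y2]
They disagree, so not equal.

not equal; the first gives [[y1, y2], y3] - [[y1, y3], y2] and the second -[[y1, y2], y3] + [[y1, y3], y2]


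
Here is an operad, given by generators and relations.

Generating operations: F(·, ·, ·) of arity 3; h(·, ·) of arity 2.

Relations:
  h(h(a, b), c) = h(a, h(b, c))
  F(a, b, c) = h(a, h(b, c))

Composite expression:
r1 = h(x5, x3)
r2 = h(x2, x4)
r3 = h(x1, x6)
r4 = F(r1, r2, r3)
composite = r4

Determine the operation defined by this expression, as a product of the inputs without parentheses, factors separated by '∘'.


x5 ∘ x3 ∘ x2 ∘ x4 ∘ x1 ∘ x6

Key point: F is associative — brackets drop, the x-order remains.
h(x5, x3) reduces to x5 ∘ x3
h(x2, x4) reduces to x2 ∘ x4
h(x1, x6) reduces to x1 ∘ x6
F(h(x5, x3), h(x2, x4), h(x1, x6)) reduces to x5 ∘ x3 ∘ x2 ∘ x4 ∘ x1 ∘ x6


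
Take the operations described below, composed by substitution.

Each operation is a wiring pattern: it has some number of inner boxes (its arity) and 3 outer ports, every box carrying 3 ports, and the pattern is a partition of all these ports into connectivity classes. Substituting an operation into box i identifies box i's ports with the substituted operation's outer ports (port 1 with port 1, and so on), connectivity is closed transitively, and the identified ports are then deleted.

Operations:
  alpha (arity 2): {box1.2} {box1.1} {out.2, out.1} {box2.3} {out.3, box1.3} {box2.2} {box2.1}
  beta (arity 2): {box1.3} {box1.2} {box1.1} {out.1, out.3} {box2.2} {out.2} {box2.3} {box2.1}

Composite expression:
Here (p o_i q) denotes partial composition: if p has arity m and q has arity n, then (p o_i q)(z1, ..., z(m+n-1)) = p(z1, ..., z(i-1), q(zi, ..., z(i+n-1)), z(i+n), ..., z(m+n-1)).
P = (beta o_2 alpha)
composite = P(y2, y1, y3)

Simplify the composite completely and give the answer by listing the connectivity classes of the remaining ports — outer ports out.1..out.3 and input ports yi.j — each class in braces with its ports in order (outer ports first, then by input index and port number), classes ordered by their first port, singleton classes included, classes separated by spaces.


Two ports join when wires chain via beta-identified ports.
the subtree at alpha composes to {out.1, out.2} {out.3, y1.3} {y1.1} {y1.2} {y3.1} {y3.2} {y3.3} on (y1, y3); out.j = own outer ports
the subtree at beta composes to {out.1, out.3} {out.2} {y1.1} {y1.2} {y1.3} {y2.1} {y2.2} {y2.3} {y3.1} {y3.2} {y3.3} on (y2, y1, y3); out.j = own outer ports

{out.1, out.3} {out.2} {y1.1} {y1.2} {y1.3} {y2.1} {y2.2} {y2.3} {y3.1} {y3.2} {y3.3}


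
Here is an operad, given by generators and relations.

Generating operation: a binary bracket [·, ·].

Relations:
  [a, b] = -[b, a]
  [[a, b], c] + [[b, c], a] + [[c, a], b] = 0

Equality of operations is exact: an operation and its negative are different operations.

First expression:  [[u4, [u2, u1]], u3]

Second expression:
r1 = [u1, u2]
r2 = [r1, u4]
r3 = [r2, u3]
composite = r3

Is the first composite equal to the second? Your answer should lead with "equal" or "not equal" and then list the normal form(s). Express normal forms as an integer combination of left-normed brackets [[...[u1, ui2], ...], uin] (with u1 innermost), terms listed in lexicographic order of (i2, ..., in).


equal: each reduces to [[[u1, u2], u4], u3]

The first expression, normalized: [[[u1, u2], u4], u3]
The second expression, normalized: [[[u1, u2], u4], u3]
The normal forms match — equal.


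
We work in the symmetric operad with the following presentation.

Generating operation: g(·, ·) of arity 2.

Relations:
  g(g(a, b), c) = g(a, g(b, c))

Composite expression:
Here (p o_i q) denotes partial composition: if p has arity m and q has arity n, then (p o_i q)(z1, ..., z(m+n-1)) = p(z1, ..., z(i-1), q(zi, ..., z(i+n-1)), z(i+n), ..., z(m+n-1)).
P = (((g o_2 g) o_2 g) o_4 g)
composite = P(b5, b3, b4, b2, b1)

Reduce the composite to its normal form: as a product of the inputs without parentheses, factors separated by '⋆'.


Key point: g is associative — brackets drop, the b-order remains.
g(b3, b4) unparenthesizes to b3 ⋆ b4
g(b2, b1) unparenthesizes to b2 ⋆ b1
g(g(b3, b4), g(b2, b1)) unparenthesizes to b3 ⋆ b4 ⋆ b2 ⋆ b1
g(b5, g(g(b3, b4), g(b2, b1))) unparenthesizes to b5 ⋆ b3 ⋆ b4 ⋆ b2 ⋆ b1

b5 ⋆ b3 ⋆ b4 ⋆ b2 ⋆ b1


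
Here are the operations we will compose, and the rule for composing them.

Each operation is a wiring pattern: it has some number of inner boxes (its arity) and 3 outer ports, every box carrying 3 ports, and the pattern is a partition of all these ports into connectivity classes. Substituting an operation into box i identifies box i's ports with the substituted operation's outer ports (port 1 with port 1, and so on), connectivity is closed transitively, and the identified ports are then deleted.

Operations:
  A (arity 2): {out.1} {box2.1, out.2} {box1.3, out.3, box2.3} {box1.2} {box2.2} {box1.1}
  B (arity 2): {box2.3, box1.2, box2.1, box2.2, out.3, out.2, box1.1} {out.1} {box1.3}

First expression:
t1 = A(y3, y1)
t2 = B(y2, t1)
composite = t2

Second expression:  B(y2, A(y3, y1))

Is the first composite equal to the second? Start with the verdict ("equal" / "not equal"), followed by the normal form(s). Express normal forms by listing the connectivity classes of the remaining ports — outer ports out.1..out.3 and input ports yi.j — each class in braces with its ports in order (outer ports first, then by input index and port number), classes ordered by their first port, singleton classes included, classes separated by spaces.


equal; the common form is {out.1} {out.2, out.3, y1.1, y1.3, y2.1, y2.2, y3.3} {y1.2} {y2.3} {y3.1} {y3.2}

Normal form of the first expression: {out.1} {out.2, out.3, y1.1, y1.3, y2.1, y2.2, y3.3} {y1.2} {y2.3} {y3.1} {y3.2}
Normal form of the second expression: {out.1} {out.2, out.3, y1.1, y1.3, y2.1, y2.2, y3.3} {y1.2} {y2.3} {y3.1} {y3.2}
Same normal form: equal.


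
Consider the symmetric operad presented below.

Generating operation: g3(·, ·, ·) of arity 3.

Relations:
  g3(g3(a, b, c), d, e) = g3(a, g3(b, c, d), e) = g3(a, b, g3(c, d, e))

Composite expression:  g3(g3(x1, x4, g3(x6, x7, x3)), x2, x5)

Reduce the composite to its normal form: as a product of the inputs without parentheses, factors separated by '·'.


x1 · x4 · x6 · x7 · x3 · x2 · x5


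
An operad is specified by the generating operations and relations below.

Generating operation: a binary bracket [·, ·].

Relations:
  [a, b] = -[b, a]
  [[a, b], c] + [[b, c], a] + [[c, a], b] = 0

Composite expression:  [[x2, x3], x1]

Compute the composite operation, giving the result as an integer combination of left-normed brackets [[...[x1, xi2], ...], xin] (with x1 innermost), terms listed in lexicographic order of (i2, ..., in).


-[[x1, x2], x3] + [[x1, x3], x2]

Antisymmetry and Jacobi reduce to x1-anchored left-normed brackets.
Composite bracket: [[x2, x3], x1]
Expanding via [a, b] = ab - ba: 4 signed words (2^2 = 4).
Collect the words opening with x1:
  sign of x1x2x3 is -1, so it contributes -[[x1, x2], x3]
  sign of x1x3x2 is +1, so it contributes +[[x1, x3], x2]


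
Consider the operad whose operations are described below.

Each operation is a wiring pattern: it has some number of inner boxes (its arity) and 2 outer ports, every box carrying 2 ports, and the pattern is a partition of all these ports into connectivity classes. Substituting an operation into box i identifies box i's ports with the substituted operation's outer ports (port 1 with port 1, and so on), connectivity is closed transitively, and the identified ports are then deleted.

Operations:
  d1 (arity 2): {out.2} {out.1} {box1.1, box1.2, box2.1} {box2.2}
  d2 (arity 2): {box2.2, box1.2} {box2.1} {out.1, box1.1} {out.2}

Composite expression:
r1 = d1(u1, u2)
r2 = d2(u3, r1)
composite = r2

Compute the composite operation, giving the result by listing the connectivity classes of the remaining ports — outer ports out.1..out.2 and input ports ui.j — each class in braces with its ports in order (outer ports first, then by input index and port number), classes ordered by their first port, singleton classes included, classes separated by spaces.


{out.1, u3.1} {out.2} {u1.1, u1.2, u2.1} {u2.2} {u3.2}


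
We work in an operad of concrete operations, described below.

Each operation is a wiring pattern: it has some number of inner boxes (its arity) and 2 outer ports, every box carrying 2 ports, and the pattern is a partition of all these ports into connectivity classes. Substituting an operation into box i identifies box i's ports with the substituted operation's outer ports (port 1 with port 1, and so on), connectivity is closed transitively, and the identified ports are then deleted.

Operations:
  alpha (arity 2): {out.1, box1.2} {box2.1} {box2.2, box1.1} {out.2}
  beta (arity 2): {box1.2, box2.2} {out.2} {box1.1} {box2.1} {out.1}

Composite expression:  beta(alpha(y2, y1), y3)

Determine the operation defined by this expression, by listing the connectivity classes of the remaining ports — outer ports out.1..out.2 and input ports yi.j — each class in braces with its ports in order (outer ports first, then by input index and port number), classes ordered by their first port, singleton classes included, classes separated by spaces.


{out.1} {out.2} {y1.1} {y1.2, y2.1} {y2.2} {y3.1} {y3.2}

Two ports join when wires chain via beta-identified ports.
stage alpha: inputs (y2, y1), connectivity {out.1, y2.2} {out.2} {y1.1} {y1.2, y2.1}, out.j its boundary
stage beta: inputs (y2, y1, y3), connectivity {out.1} {out.2} {y1.1} {y1.2, y2.1} {y2.2} {y3.1} {y3.2}, out.j its boundary


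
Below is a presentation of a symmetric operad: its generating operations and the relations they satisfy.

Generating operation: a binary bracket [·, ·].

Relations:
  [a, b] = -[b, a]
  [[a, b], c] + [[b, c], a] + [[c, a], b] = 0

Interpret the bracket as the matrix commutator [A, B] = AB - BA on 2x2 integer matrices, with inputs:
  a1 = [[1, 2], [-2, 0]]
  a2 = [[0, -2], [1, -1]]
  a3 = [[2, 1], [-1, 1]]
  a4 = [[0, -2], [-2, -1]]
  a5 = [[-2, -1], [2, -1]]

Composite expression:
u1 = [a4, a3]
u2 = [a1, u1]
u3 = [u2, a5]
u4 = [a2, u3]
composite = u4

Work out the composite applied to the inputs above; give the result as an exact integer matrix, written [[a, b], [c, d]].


[a4, a3] = [[4, 3], [-1, -4]]
[a1, [a4, a3]] = [[4, -13], [-15, -4]]
[[a1, [a4, a3]], a5] = [[-41, -21], [-1, 41]]
[a2, [[a1, [a4, a3]], a5]] = [[23, -185], [-81, -23]]

[[23, -185], [-81, -23]]


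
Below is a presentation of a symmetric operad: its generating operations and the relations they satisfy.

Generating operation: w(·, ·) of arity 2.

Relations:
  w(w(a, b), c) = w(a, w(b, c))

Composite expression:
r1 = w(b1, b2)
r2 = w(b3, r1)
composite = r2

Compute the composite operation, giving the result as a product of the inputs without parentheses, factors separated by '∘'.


b3 ∘ b1 ∘ b2

All parenthesizations of w agree; list the b-inputs left to right.
w(b1, b2) reduces to b1 ∘ b2
w(b3, w(b1, b2)) reduces to b3 ∘ b1 ∘ b2


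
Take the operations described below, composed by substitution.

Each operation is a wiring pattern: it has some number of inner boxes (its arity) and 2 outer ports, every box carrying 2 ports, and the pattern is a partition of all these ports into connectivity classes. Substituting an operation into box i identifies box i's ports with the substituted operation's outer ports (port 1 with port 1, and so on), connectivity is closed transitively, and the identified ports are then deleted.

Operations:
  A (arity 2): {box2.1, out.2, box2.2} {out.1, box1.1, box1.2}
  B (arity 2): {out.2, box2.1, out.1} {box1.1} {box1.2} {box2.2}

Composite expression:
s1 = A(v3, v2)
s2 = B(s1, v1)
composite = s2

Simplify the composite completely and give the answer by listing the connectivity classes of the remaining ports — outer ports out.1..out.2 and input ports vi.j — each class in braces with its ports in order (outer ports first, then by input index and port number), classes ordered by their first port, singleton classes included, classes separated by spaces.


{out.1, out.2, v1.1} {v1.2} {v2.1, v2.2} {v3.1, v3.2}

Two ports join when wires chain via B-identified ports.
through A, on inputs (v3, v2): {out.1, v3.1, v3.2} {out.2, v2.1, v2.2} (out.j = stage outer ports)
through B, on inputs (v3, v2, v1): {out.1, out.2, v1.1} {v1.2} {v2.1, v2.2} {v3.1, v3.2} (out.j = stage outer ports)


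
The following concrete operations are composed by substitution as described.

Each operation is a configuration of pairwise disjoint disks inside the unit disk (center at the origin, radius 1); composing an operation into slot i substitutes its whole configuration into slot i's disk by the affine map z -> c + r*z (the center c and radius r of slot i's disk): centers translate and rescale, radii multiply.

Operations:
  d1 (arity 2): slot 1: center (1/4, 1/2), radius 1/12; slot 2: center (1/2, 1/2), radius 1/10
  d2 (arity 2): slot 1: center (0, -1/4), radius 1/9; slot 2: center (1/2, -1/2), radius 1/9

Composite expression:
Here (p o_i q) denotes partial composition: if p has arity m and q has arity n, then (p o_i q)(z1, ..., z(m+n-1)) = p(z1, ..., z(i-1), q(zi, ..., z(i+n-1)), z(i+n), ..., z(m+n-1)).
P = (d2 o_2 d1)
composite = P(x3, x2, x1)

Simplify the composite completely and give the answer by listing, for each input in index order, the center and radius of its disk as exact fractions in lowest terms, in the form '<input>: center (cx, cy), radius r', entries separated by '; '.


x1: center (5/9, -4/9), radius 1/90; x2: center (19/36, -4/9), radius 1/108; x3: center (0, -1/4), radius 1/9

Nesting under d2 composes maps z -> c + r*z down each x-path.
input x3: composing its 1 substitution step yields center (0, -1/4), radius 1/9
input x2: composing its 2 substitution steps yields center (19/36, -4/9), radius 1/108
input x1: composing its 2 substitution steps yields center (5/9, -4/9), radius 1/90
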